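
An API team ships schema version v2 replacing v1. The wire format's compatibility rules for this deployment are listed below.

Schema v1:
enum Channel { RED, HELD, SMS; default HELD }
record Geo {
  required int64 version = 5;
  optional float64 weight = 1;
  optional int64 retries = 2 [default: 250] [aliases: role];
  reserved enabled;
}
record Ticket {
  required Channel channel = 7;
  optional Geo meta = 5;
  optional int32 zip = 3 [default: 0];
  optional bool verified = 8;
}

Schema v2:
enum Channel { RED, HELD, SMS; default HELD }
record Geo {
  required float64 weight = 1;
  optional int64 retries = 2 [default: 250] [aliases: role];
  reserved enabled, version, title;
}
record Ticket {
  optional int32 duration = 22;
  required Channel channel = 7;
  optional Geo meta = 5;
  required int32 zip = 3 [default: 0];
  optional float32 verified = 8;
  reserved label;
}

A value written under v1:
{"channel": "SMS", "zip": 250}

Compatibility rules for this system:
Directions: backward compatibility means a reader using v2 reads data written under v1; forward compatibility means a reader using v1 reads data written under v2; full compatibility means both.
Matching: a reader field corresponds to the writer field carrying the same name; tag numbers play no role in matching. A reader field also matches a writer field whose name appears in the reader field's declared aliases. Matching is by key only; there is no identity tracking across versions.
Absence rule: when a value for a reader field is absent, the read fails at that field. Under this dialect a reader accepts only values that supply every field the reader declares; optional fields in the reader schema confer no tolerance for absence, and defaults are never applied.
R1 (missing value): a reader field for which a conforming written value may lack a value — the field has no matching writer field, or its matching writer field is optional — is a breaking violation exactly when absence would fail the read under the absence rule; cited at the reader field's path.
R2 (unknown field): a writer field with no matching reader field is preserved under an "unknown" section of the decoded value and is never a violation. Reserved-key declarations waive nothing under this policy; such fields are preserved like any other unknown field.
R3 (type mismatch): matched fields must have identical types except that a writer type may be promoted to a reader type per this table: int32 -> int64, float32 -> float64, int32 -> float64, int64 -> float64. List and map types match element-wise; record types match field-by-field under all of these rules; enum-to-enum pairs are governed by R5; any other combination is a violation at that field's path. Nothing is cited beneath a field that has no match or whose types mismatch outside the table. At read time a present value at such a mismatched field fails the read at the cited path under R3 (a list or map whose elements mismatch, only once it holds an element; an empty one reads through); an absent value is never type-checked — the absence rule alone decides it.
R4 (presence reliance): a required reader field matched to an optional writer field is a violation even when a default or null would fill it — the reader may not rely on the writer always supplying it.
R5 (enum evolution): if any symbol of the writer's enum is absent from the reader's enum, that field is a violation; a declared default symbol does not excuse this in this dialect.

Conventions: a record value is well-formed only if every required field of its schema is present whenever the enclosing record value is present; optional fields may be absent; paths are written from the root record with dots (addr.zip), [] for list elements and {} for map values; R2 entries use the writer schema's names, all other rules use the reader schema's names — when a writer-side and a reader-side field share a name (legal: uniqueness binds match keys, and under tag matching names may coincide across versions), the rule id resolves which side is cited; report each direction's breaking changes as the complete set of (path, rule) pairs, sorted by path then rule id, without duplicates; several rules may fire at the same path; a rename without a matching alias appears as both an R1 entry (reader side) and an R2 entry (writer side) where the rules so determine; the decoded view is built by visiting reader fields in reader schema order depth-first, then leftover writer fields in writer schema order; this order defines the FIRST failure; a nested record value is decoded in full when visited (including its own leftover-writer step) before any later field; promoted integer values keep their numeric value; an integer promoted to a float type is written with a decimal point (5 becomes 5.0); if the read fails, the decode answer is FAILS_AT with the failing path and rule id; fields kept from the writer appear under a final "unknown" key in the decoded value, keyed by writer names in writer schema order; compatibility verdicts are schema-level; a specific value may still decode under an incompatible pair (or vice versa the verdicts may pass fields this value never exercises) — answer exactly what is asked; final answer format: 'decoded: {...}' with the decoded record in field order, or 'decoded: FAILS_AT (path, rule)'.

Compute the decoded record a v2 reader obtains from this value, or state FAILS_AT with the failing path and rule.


in Ticket below, arrows point writer -> reader
decoding the Ticket value with the v2 reader:
  read fails at duration under R1 (no fill)
  => FAILS_AT (duration, R1)
the rest of the Ticket diff is inert for this question:
  removed field version from record Geo (its key "version" joins the reserved list) -> shifts the Ticket verdicts, not this decode
  field weight in record Geo: optional changed to required -> shifts the Ticket verdicts, not this decode
  field verified in record Ticket: type bool changed to float32 -> shifts the Ticket verdicts, not this decode
  field zip in record Ticket: optional changed to required -> shifts the Ticket verdicts, not this decode

decoded: FAILS_AT (duration, R1)


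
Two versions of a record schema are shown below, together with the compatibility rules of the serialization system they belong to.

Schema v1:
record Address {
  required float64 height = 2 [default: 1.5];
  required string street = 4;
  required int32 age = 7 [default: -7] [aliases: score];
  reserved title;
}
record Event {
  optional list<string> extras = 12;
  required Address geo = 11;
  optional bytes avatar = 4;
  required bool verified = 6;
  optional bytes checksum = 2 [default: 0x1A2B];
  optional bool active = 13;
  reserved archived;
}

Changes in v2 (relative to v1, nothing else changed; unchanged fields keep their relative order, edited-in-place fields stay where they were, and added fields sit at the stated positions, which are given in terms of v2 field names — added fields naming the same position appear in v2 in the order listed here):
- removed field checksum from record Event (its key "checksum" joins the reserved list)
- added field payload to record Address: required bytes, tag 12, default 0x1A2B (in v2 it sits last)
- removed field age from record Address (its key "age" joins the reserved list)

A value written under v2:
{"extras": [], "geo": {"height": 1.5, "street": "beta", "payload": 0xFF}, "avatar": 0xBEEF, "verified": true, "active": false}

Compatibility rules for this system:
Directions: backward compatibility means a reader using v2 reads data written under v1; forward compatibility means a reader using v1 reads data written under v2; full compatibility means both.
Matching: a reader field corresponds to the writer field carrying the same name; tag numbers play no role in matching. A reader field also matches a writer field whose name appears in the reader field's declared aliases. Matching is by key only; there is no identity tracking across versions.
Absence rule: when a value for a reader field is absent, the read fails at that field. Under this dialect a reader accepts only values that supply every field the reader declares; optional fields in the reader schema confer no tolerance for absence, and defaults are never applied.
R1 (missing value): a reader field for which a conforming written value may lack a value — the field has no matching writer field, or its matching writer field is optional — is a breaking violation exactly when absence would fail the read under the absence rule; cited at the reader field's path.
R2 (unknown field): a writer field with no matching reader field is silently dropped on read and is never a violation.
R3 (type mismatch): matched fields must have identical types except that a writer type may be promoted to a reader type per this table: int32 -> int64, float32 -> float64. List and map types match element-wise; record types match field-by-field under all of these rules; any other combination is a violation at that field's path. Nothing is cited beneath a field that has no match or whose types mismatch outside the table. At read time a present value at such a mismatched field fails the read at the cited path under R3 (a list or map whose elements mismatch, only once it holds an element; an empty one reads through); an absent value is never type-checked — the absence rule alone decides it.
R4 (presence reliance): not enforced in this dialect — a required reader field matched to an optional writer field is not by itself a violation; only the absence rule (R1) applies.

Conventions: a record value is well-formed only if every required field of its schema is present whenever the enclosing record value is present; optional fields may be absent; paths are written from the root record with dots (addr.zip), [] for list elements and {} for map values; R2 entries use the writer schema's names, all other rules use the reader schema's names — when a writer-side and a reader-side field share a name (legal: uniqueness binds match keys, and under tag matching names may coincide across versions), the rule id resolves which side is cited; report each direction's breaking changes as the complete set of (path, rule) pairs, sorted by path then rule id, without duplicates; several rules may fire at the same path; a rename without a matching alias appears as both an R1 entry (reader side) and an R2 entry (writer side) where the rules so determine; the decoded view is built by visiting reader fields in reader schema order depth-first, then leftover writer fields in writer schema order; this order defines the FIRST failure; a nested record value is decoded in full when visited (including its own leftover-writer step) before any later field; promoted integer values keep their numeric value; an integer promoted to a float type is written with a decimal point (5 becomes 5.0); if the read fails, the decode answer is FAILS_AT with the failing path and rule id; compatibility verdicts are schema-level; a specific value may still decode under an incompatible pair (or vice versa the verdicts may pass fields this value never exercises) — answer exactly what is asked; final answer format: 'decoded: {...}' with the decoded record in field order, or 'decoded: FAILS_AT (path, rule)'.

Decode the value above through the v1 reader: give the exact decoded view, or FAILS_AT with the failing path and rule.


decoded: FAILS_AT (geo.age, R1)

each type pair in Event: writer, then reader
decoding the Event value with the v1 reader:
  extras := []
  geo.height := 1.5
  geo.street := "beta"
  read fails at geo.age under R1 (no fill)
  => FAILS_AT (geo.age, R1)
checking off the Event differences that do not matter here:
  removed field checksum from record Event (its key "checksum" joins the reserved list) -> shifts the Event verdicts, not this decode
  added field payload to record Address: required bytes, tag 12, default 0x1A2B (in v2 it sits last) -> shifts the Event verdicts, not this decode


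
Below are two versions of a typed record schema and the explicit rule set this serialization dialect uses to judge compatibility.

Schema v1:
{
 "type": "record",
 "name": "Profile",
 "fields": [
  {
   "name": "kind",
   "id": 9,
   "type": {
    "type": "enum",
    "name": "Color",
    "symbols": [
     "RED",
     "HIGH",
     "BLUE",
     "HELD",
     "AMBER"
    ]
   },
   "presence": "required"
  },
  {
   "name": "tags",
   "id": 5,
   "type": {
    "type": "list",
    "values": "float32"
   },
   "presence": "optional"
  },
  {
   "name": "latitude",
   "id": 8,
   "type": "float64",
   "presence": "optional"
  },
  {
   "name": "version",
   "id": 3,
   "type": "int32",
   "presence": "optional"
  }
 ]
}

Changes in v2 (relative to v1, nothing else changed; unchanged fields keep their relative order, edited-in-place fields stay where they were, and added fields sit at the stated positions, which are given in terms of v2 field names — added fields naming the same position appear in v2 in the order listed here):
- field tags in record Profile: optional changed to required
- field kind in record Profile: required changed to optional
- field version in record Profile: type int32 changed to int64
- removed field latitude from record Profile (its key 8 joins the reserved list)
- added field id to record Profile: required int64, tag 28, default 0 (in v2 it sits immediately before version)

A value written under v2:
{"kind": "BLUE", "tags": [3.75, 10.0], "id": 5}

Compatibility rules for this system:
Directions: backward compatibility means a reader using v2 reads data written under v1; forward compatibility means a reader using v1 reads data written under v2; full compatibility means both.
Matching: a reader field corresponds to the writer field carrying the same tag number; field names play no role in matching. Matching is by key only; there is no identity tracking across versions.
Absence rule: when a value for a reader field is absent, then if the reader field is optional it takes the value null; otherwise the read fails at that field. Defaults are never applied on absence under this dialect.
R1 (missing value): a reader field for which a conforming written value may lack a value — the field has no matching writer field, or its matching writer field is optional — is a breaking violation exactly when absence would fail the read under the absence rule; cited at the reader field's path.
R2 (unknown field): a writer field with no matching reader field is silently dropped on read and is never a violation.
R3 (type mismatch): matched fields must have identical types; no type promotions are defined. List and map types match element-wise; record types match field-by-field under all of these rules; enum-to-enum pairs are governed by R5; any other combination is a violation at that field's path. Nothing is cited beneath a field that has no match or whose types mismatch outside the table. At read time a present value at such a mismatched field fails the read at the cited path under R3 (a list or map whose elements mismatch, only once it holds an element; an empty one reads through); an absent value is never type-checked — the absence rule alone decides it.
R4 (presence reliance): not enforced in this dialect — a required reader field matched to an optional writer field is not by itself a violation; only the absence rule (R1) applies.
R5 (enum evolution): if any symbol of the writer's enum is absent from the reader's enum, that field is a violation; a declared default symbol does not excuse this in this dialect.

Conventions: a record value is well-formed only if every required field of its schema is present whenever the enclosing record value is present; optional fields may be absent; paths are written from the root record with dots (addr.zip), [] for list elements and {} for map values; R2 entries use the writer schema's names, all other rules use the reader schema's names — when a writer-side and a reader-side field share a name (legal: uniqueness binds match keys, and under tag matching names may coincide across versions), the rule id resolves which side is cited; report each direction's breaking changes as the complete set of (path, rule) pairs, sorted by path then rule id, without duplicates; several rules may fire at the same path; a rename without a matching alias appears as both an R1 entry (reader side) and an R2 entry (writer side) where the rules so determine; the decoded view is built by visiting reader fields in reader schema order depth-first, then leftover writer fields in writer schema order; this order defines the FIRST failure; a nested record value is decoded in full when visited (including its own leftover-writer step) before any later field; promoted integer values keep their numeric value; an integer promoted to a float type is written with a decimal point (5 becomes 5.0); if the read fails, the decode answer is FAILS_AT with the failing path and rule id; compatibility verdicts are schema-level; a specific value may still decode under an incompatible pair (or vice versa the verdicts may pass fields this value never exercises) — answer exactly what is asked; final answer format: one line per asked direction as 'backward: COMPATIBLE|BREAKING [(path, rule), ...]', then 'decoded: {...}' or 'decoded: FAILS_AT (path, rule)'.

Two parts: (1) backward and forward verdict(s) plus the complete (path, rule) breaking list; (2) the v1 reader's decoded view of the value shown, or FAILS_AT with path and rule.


in Profile below, arrows point writer -> reader
backward for Profile (reader v2, writer v1):
  kind: paired with writer kind (Color -> Color; writer required)
  tags: paired with writer tags (list<float32> -> list<float32>; writer optional)
  no writer field matches reader id
  version: paired with writer version (int32 -> int64; writer optional)
  writer field latitude has no reader counterpart
  breaking: (id, R1)
  breaking: (tags, R1)
  breaking: (version, R3)
  => backward verdict for Profile: BREAKING, 3 violation(s)
forward for Profile (reader v1, writer v2):
  kind: paired with writer kind (Color -> Color; writer optional)
  tags: paired with writer tags (list<float32> -> list<float32>; writer required)
  no writer field matches reader latitude
  version: paired with writer version (int64 -> int32; writer optional)
  writer field id has no reader counterpart
  breaking: (kind, R1)
  breaking: (version, R3)
  => forward verdict for Profile: BREAKING, 2 violation(s)
decode walk for Profile under reader schema v1:
  kind := "BLUE"
  tags := [3.75, 10.0]
  latitude := null (absent, optional -> null)
  version := null (absent, optional -> null)
  writer id: unknown -> dropped
  => decoded: {"kind": "BLUE", "tags": [3.75, 10.0], "latitude": null, "version": null}

backward: BREAKING [(id, R1), (tags, R1), (version, R3)]; forward: BREAKING [(kind, R1), (version, R3)]; decoded: {"kind": "BLUE", "tags": [3.75, 10.0], "latitude": null, "version": null}


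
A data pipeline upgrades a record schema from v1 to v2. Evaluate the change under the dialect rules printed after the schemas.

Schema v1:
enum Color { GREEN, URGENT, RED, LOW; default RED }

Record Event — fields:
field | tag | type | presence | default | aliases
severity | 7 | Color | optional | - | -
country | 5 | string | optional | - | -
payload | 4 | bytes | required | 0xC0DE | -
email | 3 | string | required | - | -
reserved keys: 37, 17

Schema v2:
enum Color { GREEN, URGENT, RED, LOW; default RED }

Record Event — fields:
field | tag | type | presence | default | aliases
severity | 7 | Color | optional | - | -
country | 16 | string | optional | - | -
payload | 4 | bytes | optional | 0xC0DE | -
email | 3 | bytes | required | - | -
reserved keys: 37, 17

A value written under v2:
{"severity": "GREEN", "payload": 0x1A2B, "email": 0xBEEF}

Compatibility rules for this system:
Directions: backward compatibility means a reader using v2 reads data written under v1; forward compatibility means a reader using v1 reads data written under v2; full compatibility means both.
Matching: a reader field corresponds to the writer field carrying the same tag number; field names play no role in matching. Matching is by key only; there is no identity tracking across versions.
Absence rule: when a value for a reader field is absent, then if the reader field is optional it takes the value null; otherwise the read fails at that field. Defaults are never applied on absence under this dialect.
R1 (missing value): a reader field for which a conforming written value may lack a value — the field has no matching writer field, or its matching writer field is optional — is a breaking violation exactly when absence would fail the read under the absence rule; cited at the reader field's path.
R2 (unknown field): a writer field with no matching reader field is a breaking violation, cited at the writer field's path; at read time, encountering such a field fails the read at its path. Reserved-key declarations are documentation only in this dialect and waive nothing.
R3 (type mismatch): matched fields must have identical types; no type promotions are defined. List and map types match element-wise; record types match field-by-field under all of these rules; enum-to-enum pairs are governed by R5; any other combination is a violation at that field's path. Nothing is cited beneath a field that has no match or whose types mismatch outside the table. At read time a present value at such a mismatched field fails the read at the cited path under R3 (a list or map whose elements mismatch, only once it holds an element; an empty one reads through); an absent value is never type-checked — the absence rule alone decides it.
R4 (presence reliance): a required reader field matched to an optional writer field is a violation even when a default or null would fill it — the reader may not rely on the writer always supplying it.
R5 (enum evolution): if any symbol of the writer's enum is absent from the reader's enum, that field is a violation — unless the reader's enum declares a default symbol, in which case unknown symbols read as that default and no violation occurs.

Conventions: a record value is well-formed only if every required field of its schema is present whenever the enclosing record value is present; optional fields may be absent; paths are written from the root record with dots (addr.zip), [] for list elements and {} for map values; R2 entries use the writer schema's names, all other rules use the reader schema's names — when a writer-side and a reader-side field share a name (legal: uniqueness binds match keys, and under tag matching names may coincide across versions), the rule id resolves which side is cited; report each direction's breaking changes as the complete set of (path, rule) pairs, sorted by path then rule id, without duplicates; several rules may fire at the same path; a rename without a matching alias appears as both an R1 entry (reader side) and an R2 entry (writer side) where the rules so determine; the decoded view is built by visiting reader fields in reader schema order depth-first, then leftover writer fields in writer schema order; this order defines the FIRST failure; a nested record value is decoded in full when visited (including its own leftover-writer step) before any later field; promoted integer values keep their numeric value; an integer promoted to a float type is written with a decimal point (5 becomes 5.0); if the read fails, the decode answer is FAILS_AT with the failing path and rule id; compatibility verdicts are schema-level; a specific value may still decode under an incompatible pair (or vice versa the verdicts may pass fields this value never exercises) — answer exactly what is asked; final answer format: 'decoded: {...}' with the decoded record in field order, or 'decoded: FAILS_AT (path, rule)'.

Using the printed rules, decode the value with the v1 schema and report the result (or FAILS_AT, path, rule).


each type pair in Event: writer, then reader
decode (reader v1):
  severity := "GREEN"
  country := null (absent, optional -> null)
  payload := 0x1A2B
  read fails at email under R3
  => FAILS_AT (email, R3)
checking off the Event differences that do not matter here:
  field payload in record Event: required changed to optional -> a verdict-level change on Event — the shown value reads the same
  field country in record Event: tag 5 changed to 16 -> a verdict-level change on Event — the shown value reads the same

decoded: FAILS_AT (email, R3)


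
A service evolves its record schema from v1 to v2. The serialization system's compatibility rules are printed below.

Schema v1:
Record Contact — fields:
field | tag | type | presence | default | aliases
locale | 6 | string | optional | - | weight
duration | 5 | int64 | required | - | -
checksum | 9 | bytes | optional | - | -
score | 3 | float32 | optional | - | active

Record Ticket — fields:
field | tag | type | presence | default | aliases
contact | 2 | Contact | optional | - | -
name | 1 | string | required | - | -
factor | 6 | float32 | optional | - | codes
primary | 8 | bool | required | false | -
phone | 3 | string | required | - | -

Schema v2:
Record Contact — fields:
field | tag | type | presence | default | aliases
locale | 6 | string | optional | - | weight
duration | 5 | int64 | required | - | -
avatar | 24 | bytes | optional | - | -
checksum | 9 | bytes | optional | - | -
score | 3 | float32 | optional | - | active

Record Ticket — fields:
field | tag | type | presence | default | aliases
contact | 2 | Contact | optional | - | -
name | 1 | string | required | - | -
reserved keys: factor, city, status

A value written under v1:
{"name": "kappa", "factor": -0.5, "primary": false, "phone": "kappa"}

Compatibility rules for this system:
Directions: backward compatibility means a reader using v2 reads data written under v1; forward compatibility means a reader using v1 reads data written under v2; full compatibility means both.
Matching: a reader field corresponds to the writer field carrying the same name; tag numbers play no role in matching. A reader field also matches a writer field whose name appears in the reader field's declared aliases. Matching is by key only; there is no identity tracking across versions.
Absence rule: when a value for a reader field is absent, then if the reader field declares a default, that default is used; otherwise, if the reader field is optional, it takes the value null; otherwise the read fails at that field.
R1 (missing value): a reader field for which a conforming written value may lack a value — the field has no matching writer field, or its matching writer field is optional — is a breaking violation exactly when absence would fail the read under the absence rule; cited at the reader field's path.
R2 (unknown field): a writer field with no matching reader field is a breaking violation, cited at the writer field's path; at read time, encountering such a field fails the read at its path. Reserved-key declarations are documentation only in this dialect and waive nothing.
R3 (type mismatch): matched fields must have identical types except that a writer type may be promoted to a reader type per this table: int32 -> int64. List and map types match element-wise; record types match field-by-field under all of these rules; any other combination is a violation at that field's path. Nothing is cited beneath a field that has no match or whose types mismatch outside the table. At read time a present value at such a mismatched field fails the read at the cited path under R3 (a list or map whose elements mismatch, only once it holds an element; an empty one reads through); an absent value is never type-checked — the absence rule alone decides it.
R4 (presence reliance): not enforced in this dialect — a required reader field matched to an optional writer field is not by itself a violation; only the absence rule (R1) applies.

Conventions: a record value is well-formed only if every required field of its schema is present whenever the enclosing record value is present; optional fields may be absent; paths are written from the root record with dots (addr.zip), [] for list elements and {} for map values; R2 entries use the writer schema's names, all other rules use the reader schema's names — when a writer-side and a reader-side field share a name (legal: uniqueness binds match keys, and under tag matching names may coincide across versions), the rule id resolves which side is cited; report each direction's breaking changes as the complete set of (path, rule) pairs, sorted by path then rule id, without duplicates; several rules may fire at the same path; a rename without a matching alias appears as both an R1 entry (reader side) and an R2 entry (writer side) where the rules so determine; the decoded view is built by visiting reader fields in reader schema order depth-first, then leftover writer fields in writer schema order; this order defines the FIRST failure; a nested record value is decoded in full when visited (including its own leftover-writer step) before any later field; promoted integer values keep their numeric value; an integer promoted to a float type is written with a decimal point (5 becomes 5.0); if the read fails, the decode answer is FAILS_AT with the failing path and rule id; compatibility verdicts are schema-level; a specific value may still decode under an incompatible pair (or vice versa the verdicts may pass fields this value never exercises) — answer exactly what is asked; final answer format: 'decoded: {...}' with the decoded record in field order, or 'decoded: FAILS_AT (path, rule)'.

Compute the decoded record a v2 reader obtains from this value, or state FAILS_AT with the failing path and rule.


each type pair in Ticket: writer, then reader
decode walk for Ticket under reader schema v2:
  contact := null (not supplied -> null)
  name := "kappa"
  read fails at factor under R2 (unknown field)
  => FAILS_AT (factor, R2)
remaining Ticket differences; none change what is asked:
  added field avatar to record Contact: optional bytes, tag 24 (in v2 it sits immediately before checksum) -> shifts the Ticket verdicts, not this decode
  removed field primary from record Ticket -> shifts the Ticket verdicts, not this decode
  removed field phone from record Ticket -> shifts the Ticket verdicts, not this decode

decoded: FAILS_AT (factor, R2)


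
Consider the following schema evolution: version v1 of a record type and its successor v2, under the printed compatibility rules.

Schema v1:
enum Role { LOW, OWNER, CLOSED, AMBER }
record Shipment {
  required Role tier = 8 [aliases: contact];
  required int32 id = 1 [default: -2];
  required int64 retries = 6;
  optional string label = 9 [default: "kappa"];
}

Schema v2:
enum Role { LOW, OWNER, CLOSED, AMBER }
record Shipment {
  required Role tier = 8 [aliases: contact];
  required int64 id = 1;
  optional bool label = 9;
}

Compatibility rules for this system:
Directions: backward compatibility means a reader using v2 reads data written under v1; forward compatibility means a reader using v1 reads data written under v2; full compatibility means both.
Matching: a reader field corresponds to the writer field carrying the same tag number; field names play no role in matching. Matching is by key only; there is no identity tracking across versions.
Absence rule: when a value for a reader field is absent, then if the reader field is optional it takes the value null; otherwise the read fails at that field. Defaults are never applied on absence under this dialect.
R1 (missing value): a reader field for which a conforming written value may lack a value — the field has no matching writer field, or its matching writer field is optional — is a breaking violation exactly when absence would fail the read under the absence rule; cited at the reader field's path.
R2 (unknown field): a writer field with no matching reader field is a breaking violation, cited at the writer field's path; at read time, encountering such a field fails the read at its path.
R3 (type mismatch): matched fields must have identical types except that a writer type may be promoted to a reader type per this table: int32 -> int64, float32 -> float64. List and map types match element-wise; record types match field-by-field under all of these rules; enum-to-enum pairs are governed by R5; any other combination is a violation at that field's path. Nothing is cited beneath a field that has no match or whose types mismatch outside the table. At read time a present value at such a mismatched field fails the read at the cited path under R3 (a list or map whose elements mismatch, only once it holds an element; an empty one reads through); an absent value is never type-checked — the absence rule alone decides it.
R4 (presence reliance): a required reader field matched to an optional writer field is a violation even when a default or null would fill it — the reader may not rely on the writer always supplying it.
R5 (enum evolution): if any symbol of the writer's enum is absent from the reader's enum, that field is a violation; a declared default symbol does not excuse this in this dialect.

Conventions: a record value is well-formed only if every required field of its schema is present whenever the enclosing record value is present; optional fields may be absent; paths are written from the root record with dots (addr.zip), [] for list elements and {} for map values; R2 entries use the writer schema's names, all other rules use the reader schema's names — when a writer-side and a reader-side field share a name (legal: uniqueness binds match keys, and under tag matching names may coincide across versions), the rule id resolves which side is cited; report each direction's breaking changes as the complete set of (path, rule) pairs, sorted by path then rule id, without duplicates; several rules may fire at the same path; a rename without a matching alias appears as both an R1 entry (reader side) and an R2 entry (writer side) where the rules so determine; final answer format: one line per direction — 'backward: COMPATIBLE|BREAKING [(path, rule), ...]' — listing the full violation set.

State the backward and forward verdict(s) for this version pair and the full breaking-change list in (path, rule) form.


the writer's type comes first in each Shipment pair
backward for Shipment (reader v2, writer v1):
  writer required, Role -> Role: reader tier maps from writer tier
  writer required, int32 -> int64: reader id maps from writer id
  writer optional, string -> bool: reader label maps from writer label
  writer retries: unknown to reader
  breaking: (label, R3)
  breaking: (retries, R2)
  => backward: BREAKING (2)
forward for Shipment (reader v1, writer v2):
  writer required, Role -> Role: reader tier maps from writer tier
  writer required, int64 -> int32: reader id maps from writer id
  retries has no writer counterpart
  writer optional, bool -> string: reader label maps from writer label
  breaking: (id, R3)
  breaking: (label, R3)
  breaking: (retries, R1)
  => forward: BREAKING (3)

backward: BREAKING [(label, R3), (retries, R2)]; forward: BREAKING [(id, R3), (label, R3), (retries, R1)]


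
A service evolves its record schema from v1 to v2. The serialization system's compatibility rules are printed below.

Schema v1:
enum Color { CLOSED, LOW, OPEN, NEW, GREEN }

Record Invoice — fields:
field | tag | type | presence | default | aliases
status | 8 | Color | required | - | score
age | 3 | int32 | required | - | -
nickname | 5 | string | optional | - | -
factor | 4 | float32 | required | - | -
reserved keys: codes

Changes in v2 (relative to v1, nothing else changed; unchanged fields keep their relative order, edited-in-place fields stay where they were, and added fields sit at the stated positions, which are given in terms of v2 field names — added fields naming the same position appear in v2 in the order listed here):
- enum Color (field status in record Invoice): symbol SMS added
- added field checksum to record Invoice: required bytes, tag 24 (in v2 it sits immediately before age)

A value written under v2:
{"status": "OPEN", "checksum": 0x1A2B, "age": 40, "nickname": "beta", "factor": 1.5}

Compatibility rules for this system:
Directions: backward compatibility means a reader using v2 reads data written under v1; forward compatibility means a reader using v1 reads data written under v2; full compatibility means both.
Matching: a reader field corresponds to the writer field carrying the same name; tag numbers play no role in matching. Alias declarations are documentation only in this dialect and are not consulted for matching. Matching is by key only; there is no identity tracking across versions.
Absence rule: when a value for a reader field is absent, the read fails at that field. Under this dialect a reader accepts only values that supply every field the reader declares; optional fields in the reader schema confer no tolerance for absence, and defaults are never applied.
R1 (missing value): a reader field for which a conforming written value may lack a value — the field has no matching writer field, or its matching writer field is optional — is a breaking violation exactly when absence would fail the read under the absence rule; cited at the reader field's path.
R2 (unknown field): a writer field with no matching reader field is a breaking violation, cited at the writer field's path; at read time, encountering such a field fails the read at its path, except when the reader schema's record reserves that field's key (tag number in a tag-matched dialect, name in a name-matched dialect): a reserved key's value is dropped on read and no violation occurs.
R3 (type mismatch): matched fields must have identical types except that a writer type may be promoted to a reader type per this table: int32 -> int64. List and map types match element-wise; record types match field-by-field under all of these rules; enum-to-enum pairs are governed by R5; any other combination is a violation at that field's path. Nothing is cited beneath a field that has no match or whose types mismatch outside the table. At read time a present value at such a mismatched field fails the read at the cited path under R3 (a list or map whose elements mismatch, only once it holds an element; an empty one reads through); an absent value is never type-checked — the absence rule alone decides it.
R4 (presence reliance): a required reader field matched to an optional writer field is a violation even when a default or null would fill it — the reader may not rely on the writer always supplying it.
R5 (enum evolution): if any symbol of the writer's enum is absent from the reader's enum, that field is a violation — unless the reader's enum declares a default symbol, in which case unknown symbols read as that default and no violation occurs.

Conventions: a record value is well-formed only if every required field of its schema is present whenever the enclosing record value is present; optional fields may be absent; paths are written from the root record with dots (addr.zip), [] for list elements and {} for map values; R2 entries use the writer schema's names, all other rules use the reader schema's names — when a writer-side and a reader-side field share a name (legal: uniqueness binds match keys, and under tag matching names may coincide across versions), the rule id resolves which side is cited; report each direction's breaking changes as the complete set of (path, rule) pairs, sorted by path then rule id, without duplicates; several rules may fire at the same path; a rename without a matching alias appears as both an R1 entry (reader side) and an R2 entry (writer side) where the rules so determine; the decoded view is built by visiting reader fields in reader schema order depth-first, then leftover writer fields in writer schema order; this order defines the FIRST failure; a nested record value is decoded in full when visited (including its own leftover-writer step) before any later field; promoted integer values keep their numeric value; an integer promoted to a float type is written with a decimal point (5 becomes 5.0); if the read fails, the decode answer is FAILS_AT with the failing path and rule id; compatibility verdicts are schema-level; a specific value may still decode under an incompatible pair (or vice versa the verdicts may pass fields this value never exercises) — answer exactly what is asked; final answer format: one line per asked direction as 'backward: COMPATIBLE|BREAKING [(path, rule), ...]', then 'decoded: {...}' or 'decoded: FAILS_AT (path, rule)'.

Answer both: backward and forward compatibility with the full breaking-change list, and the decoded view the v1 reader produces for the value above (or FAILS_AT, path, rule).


arrows below run writer -> reader for Invoice
backward on Invoice — v2 reading data written by v1:
  Color -> Color, writer required: status aligns to status
  checksum: no writer match
  int32 -> int32, writer required: age aligns to age
  string -> string, writer optional: nickname aligns to nickname
  float32 -> float32, writer required: factor aligns to factor
  breaking: (checksum, R1)
  breaking: (nickname, R1)
  => 2 violation(s): backward is BREAKING for Invoice
forward on Invoice — v1 reading data written by v2:
  Color -> Color, writer required: status aligns to status
  int32 -> int32, writer required: age aligns to age
  string -> string, writer optional: nickname aligns to nickname
  float32 -> float32, writer required: factor aligns to factor
  writer field checksum has no reader counterpart
  breaking: (checksum, R2)
  breaking: (nickname, R1)
  breaking: (status, R5)
  => 3 violation(s): forward is BREAKING for Invoice
decode (reader v1):
  status := "OPEN"
  age := 40
  nickname := "beta"
  factor := 1.5
  read fails at checksum under R2 (unknown field)
  => FAILS_AT (checksum, R2)

backward: BREAKING [(checksum, R1), (nickname, R1)]; forward: BREAKING [(checksum, R2), (nickname, R1), (status, R5)]; decoded: FAILS_AT (checksum, R2)
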